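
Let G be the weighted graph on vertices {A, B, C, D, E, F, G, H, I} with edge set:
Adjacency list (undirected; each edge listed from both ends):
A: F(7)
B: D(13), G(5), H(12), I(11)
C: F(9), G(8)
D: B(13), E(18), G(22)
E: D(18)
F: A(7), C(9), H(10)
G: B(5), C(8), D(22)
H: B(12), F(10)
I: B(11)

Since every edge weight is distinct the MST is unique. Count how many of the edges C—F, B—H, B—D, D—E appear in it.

3

Sort edges by weight, then run Kruskal:
B—G (5): add — endpoints in different components.
A—F (7): add — endpoints in different components.
C—G (8): add — endpoints in different components.
C—F (9): add — endpoints in different components.
F—H (10): add — endpoints in different components.
B—I (11): add — endpoints in different components.
B—H (12): skip — B and H already connected.
B—D (13): add — endpoints in different components.
D—E (18): add — endpoints in different components.
MST edge set: {B—G, A—F, C—G, C—F, F—H, B—I, B—D, D—E}.
Of the listed edges, {C—F, B—D, D—E} are in the MST → 3.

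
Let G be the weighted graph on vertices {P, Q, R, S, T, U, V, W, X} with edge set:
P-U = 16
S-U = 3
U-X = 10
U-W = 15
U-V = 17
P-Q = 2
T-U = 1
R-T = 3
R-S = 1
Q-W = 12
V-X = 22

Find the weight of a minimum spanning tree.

61

Kruskal: consider edges lightest-first.
R-S (1): add — endpoints in different components.
T-U (1): add — endpoints in different components.
P-Q (2): add — endpoints in different components.
R-T (3): add — endpoints in different components.
S-U (3): skip — S and U already connected.
U-X (10): add — endpoints in different components.
Q-W (12): add — endpoints in different components.
U-W (15): add — endpoints in different components.
P-U (16): skip — P and U already connected.
U-V (17): add — endpoints in different components.
MST edges: R-S, T-U, P-Q, R-T, U-X, Q-W, U-W, U-V; total weight 1+1+2+3+10+12+15+17 = 61.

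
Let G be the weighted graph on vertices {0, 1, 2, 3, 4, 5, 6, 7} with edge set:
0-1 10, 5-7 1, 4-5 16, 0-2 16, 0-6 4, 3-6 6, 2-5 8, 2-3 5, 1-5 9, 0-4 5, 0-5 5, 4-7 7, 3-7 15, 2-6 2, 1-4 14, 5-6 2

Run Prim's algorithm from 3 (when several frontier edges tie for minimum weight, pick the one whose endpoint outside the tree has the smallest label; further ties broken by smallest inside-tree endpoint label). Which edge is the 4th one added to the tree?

5-7

Prim's algorithm from 3:
Step 1: cheapest edge leaving the tree is 2-3 (5); add 2.
Step 2: cheapest edge leaving the tree is 2-6 (2); add 6.
Step 3: cheapest edge leaving the tree is 5-6 (2); add 5.
Step 4: cheapest edge leaving the tree is 5-7 (1); add 7.
Step 5: cheapest edge leaving the tree is 0-6 (4); add 0.
Step 6: cheapest edge leaving the tree is 0-4 (5); add 4.
Step 7: cheapest edge leaving the tree is 1-5 (9); add 1.
The 4th edge added is 5-7.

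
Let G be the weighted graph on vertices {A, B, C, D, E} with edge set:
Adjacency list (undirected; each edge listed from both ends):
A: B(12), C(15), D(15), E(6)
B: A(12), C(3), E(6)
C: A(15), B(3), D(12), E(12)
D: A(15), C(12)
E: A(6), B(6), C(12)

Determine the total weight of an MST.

Prim, starting at B.
Step 1: cheapest edge leaving the tree is B–C (3); add C.
Step 2: cheapest edge leaving the tree is B–E (6); add E.
Step 3: cheapest edge leaving the tree is A–E (6); add A.
Step 4: cheapest edge leaving the tree is C–D (12); add D.
MST edges: B–C, B–E, A–E, C–D; total weight 3+6+6+12 = 27.

27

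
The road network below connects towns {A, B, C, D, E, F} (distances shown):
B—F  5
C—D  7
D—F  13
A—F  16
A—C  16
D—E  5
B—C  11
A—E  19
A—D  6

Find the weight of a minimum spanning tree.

34

Grow the tree from F using Prim:
Step 1: frontier [B—F 5, D—F 13, A—F 16] → take B—F (5); add B.
Step 2: frontier [B—C 11, D—F 13, A—F 16] → take B—C (11); add C.
Step 3: frontier [C—D 7, A—C 16, D—F 13, A—F 16] → take C—D (7); add D.
Step 4: frontier [A—C 16, D—E 5, A—D 6, A—F 16] → take D—E (5); add E.
Step 5: frontier [A—C 16, A—D 6, A—E 19, A—F 16] → take A—D (6); add A.
MST edges: B—F, B—C, C—D, D—E, A—D; total weight 5+11+7+5+6 = 34.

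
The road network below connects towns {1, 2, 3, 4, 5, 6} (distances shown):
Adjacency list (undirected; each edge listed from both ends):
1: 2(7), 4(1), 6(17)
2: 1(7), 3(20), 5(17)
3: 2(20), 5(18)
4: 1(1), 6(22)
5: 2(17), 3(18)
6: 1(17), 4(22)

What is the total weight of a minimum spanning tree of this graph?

60

Sort edges by weight, then run Kruskal:
1–4 (1): add. Components now {1,4} {2} {3} {5} {6}
1–2 (7): add. Components now {1,2,4} {3} {5} {6}
1–6 (17): add. Components now {1,2,4,6} {3} {5}
2–5 (17): add. Components now {1,2,4,5,6} {3}
3–5 (18): add. Components now {1,2,3,4,5,6}
MST edges: 1–4, 1–2, 1–6, 2–5, 3–5; total weight 1+7+17+17+18 = 60.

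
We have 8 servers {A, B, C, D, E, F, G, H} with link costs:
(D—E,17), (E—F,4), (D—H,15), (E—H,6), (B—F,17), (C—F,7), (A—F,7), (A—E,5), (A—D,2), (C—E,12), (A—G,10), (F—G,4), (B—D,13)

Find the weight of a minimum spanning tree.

Sort edges by weight, then run Kruskal:
A—D (2): add — endpoints in different components.
E—F (4): add — endpoints in different components.
F—G (4): add — endpoints in different components.
A—E (5): add — endpoints in different components.
E—H (6): add — endpoints in different components.
A—F (7): skip — A and F already connected.
C—F (7): add — endpoints in different components.
A—G (10): skip — A and G already connected.
C—E (12): skip — C and E already connected.
B—D (13): add — endpoints in different components.
MST edges: A—D, E—F, F—G, A—E, E—H, C—F, B—D; total weight 2+4+4+5+6+7+13 = 41.

41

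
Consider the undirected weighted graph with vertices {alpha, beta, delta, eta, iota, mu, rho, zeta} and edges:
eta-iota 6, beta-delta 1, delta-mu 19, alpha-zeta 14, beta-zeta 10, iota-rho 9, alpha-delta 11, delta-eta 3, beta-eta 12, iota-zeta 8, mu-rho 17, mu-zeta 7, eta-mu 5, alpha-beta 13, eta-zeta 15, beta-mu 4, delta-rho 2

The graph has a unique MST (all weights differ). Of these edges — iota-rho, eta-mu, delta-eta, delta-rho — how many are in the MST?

Kruskal's algorithm — process edges by increasing weight (ties by edge label):
beta-delta (1): add — endpoints in different components.
delta-rho (2): add — endpoints in different components.
delta-eta (3): add — endpoints in different components.
beta-mu (4): add — endpoints in different components.
eta-mu (5): skip — mu and eta already connected.
eta-iota (6): add — endpoints in different components.
mu-zeta (7): add — endpoints in different components.
iota-zeta (8): skip — zeta and iota already connected.
iota-rho (9): skip — rho and iota already connected.
beta-zeta (10): skip — beta and zeta already connected.
alpha-delta (11): add — endpoints in different components.
MST edge set: {beta-delta, delta-rho, delta-eta, beta-mu, eta-iota, mu-zeta, alpha-delta}.
Of the listed edges, {delta-eta, delta-rho} are in the MST → 2.

2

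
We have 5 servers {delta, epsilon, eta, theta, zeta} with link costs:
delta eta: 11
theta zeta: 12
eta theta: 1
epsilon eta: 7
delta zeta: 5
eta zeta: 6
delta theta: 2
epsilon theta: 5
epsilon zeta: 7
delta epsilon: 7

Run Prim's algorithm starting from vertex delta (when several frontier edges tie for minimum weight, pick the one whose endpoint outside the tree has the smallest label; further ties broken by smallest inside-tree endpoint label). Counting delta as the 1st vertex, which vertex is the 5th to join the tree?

Prim's algorithm from delta:
Step 1: cheapest edge leaving the tree is delta theta (2); add theta.
Step 2: cheapest edge leaving the tree is eta theta (1); add eta.
Step 3: cheapest edge leaving the tree is epsilon theta (5); add epsilon.
Step 4: cheapest edge leaving the tree is delta zeta (5); add zeta.
Vertex order: delta, theta, eta, epsilon, zeta. The 5th vertex is zeta.

zeta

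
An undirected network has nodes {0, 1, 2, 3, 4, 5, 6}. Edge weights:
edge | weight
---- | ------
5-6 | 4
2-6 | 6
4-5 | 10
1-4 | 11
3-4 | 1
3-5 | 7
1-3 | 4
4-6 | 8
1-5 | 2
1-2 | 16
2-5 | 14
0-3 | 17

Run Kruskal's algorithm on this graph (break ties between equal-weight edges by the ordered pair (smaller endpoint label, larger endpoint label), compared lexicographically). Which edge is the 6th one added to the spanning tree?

Kruskal: consider edges lightest-first.
3-4 (1): add — endpoints in different components.
1-5 (2): add — endpoints in different components.
1-3 (4): add — endpoints in different components.
5-6 (4): add — endpoints in different components.
2-6 (6): add — endpoints in different components.
3-5 (7): skip — 3 and 5 already connected.
4-6 (8): skip — 4 and 6 already connected.
4-5 (10): skip — 4 and 5 already connected.
1-4 (11): skip — 1 and 4 already connected.
2-5 (14): skip — 2 and 5 already connected.
1-2 (16): skip — 1 and 2 already connected.
0-3 (17): add — endpoints in different components.
The 6th edge added is 0-3.

0-3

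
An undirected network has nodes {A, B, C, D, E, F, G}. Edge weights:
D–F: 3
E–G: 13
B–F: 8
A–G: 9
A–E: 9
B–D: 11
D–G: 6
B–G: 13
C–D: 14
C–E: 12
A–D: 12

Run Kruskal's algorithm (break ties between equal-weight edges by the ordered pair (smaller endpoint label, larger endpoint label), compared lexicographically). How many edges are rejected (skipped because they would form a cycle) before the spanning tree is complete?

2

Kruskal: consider edges lightest-first.
D–F (3): add. Components now {A} {B} {C} {D,F} {E} {G}
D–G (6): add. Components now {A} {B} {C} {D,F,G} {E}
B–F (8): add. Components now {A} {B,D,F,G} {C} {E}
A–E (9): add. Components now {A,E} {B,D,F,G} {C}
A–G (9): add. Components now {A,B,D,E,F,G} {C}
B–D (11): skip — B and D already connected.
A–D (12): skip — A and D already connected.
C–E (12): add. Components now {A,B,C,D,E,F,G}
Edges rejected before the tree was complete: 2.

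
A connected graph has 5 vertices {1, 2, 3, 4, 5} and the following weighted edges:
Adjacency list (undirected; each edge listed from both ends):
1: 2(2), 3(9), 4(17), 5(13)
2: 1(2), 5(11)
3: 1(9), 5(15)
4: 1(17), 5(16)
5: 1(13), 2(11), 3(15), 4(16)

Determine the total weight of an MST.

Kruskal: consider edges lightest-first.
1-2 (2): add. Components now {1,2} {3} {4} {5}
1-3 (9): add. Components now {1,2,3} {4} {5}
2-5 (11): add. Components now {1,2,3,5} {4}
1-5 (13): skip — 1 and 5 already connected.
3-5 (15): skip — 3 and 5 already connected.
4-5 (16): add. Components now {1,2,3,4,5}
MST edges: 1-2, 1-3, 2-5, 4-5; total weight 2+9+11+16 = 38.

38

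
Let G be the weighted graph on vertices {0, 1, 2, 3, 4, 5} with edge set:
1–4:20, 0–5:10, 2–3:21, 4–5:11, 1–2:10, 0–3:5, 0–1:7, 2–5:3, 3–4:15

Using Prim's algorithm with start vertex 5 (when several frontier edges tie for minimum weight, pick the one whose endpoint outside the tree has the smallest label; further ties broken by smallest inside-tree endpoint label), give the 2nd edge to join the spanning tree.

0-5

Grow the tree from 5 using Prim:
Step 1: frontier [2–5 3, 0–5 10, 4–5 11] → take 2–5 (3); add 2.
Step 2: frontier [1–2 10, 2–3 21, 0–5 10, 4–5 11] → take 0–5 (10); add 0.
Step 3: frontier [0–3 5, 0–1 7, 1–2 10, 2–3 21, 4–5 11] → take 0–3 (5); add 3.
Step 4: frontier [0–1 7, 1–2 10, 3–4 15, 4–5 11] → take 0–1 (7); add 1.
Step 5: frontier [1–4 20, 3–4 15, 4–5 11] → take 4–5 (11); add 4.
The 2nd edge added is 0–5.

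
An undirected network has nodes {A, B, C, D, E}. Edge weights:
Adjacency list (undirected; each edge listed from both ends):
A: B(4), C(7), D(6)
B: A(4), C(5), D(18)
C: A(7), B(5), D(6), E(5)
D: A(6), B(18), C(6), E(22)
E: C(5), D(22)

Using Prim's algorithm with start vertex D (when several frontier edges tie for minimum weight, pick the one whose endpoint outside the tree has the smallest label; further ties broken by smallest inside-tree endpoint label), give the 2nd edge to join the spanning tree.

A-B

Prim, starting at D.
Step 1: cheapest edge leaving the tree is A D (6); add A.
Step 2: cheapest edge leaving the tree is A B (4); add B.
Step 3: cheapest edge leaving the tree is B C (5); add C.
Step 4: cheapest edge leaving the tree is C E (5); add E.
The 2nd edge added is A B.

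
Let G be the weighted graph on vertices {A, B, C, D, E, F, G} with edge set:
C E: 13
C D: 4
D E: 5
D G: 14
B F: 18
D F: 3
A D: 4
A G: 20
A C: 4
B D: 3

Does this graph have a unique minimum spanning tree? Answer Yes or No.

No

Kruskal's algorithm — process edges by increasing weight (ties by edge label):
B D (3): add. Components now {A} {B,D} {C} {E} {F} {G}
D F (3): add. Components now {A} {B,D,F} {C} {E} {G}
A C (4): add. Components now {A,C} {B,D,F} {E} {G}
A D (4): add. Components now {A,B,C,D,F} {E} {G}
C D (4): skip — C and D already connected.
D E (5): add. Components now {A,B,C,D,E,F} {G}
C E (13): skip — C and E already connected.
D G (14): add. Components now {A,B,C,D,E,F,G}
Non-tree edge C D has weight 4, equal to the heaviest edge on its tree cycle — swapping gives another MST of the same weight. Not unique.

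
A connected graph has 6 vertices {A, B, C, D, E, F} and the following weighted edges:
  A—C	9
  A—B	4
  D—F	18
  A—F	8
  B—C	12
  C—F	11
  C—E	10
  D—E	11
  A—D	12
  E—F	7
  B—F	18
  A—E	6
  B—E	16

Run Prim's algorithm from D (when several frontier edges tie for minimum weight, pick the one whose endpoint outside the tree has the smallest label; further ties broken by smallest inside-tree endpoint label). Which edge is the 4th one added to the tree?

E-F

Prim, starting at D.
Step 1: frontier [D—E 11, A—D 12, D—F 18] → take D—E (11); add E.
Step 2: frontier [A—D 12, D—F 18, A—E 6, E—F 7, C—E 10, B—E 16] → take A—E (6); add A.
Step 3: frontier [A—B 4, A—F 8, A—C 9, D—F 18, E—F 7, C—E 10, B—E 16] → take A—B (4); add B.
Step 4: frontier [A—F 8, A—C 9, B—C 12, B—F 18, D—F 18, E—F 7, C—E 10] → take E—F (7); add F.
Step 5: frontier [A—C 9, B—C 12, C—E 10, C—F 11] → take A—C (9); add C.
The 4th edge added is E—F.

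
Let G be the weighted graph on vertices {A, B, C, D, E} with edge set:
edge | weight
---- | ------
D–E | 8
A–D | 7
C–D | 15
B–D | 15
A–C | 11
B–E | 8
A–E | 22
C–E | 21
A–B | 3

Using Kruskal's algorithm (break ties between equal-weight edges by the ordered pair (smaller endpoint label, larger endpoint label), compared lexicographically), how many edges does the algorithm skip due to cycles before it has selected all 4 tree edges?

Kruskal: consider edges lightest-first.
A–B (3): add — endpoints in different components.
A–D (7): add — endpoints in different components.
B–E (8): add — endpoints in different components.
D–E (8): skip — D and E already connected.
A–C (11): add — endpoints in different components.
Edges rejected before the tree was complete: 1.

1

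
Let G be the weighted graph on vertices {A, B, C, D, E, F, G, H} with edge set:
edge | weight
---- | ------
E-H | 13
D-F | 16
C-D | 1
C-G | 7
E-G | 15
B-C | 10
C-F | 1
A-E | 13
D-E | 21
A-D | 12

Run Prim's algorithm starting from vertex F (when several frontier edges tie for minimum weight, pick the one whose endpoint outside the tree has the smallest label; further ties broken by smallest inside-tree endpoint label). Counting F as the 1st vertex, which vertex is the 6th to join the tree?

Prim, starting at F.
Step 1: cheapest edge leaving the tree is C-F (1); add C.
Step 2: cheapest edge leaving the tree is C-D (1); add D.
Step 3: cheapest edge leaving the tree is C-G (7); add G.
Step 4: cheapest edge leaving the tree is B-C (10); add B.
Step 5: cheapest edge leaving the tree is A-D (12); add A.
Step 6: cheapest edge leaving the tree is A-E (13); add E.
Step 7: cheapest edge leaving the tree is E-H (13); add H.
Vertex order: F, C, D, G, B, A, E, H. The 6th vertex is A.

A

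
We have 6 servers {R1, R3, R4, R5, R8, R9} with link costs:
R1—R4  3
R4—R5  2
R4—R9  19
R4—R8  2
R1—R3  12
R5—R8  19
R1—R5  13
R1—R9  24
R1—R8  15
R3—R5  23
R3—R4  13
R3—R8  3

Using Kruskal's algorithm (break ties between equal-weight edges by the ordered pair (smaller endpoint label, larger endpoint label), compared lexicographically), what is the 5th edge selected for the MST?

R4-R9

Sort edges by weight, then run Kruskal:
R4—R5 (2): add — endpoints in different components.
R4—R8 (2): add — endpoints in different components.
R1—R4 (3): add — endpoints in different components.
R3—R8 (3): add — endpoints in different components.
R1—R3 (12): skip — R1 and R3 already connected.
R1—R5 (13): skip — R1 and R5 already connected.
R3—R4 (13): skip — R4 and R3 already connected.
R1—R8 (15): skip — R1 and R8 already connected.
R4—R9 (19): add — endpoints in different components.
The 5th edge added is R4—R9.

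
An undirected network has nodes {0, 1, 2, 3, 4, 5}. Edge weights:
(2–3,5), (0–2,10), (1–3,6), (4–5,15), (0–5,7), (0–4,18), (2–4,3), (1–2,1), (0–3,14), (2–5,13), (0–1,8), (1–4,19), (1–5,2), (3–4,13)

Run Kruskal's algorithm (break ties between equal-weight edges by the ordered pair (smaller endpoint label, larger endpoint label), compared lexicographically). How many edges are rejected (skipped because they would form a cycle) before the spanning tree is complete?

1

Sort edges by weight, then run Kruskal:
1–2 (1): add. Components now {0} {1,2} {3} {4} {5}
1–5 (2): add. Components now {0} {1,2,5} {3} {4}
2–4 (3): add. Components now {0} {1,2,4,5} {3}
2–3 (5): add. Components now {0} {1,2,3,4,5}
1–3 (6): skip — 1 and 3 already connected.
0–5 (7): add. Components now {0,1,2,3,4,5}
Edges rejected before the tree was complete: 1.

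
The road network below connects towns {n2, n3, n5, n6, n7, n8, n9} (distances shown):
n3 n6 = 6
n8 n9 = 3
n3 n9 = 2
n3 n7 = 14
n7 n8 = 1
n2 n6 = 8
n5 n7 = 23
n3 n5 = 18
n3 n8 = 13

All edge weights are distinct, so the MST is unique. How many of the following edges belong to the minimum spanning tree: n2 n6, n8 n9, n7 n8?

Kruskal's algorithm — process edges by increasing weight (ties by edge label):
n7 n8 (1): add. Components now {n2} {n9} {n7,n8} {n6} {n5} {n3}
n3 n9 (2): add. Components now {n2} {n3,n9} {n7,n8} {n6} {n5}
n8 n9 (3): add. Components now {n2} {n3,n7,n8,n9} {n6} {n5}
n3 n6 (6): add. Components now {n2} {n3,n6,n7,n8,n9} {n5}
n2 n6 (8): add. Components now {n2,n3,n6,n7,n8,n9} {n5}
n3 n8 (13): skip — n8 and n3 already connected.
n3 n7 (14): skip — n7 and n3 already connected.
n3 n5 (18): add. Components now {n2,n3,n5,n6,n7,n8,n9}
MST edge set: {n7 n8, n3 n9, n8 n9, n3 n6, n2 n6, n3 n5}.
Of the listed edges, {n2 n6, n8 n9, n7 n8} are in the MST → 3.

3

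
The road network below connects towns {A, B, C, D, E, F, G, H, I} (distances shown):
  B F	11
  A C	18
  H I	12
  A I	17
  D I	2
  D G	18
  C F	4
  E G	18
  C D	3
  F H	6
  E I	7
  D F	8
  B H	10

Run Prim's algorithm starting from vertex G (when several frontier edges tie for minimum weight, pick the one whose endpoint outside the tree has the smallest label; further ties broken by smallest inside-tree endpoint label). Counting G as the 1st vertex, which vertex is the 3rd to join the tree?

Grow the tree from G using Prim:
Step 1: cheapest edge leaving the tree is D G (18); add D.
Step 2: cheapest edge leaving the tree is D I (2); add I.
Step 3: cheapest edge leaving the tree is C D (3); add C.
Step 4: cheapest edge leaving the tree is C F (4); add F.
Step 5: cheapest edge leaving the tree is F H (6); add H.
Step 6: cheapest edge leaving the tree is E I (7); add E.
Step 7: cheapest edge leaving the tree is B H (10); add B.
Step 8: cheapest edge leaving the tree is A I (17); add A.
Vertex order: G, D, I, C, F, H, E, B, A. The 3rd vertex is I.

I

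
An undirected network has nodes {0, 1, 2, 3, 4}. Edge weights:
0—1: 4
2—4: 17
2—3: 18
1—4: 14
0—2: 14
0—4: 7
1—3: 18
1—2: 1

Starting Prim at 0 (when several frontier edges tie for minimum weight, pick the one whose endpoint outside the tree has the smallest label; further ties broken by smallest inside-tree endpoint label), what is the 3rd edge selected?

0-4

Prim's algorithm from 0:
Step 1: frontier [0—1 4, 0—4 7, 0—2 14] → take 0—1 (4); add 1.
Step 2: frontier [0—4 7, 0—2 14, 1—2 1, 1—4 14, 1—3 18] → take 1—2 (1); add 2.
Step 3: frontier [0—4 7, 1—4 14, 1—3 18, 2—4 17, 2—3 18] → take 0—4 (7); add 4.
Step 4: frontier [1—3 18, 2—3 18] → take 1—3 (18); add 3.
The 3rd edge added is 0—4.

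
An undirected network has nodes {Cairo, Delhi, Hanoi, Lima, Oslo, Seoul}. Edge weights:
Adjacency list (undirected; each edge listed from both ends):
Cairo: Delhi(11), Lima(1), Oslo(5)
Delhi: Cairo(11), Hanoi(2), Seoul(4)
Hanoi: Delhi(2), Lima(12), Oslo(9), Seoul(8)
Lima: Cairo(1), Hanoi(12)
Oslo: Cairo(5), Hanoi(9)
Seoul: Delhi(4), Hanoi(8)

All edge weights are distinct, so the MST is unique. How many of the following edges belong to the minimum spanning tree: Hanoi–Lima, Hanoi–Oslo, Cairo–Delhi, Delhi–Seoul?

2

Kruskal: consider edges lightest-first.
Cairo–Lima (1): add — endpoints in different components.
Delhi–Hanoi (2): add — endpoints in different components.
Delhi–Seoul (4): add — endpoints in different components.
Cairo–Oslo (5): add — endpoints in different components.
Hanoi–Seoul (8): skip — Hanoi and Seoul already connected.
Hanoi–Oslo (9): add — endpoints in different components.
MST edge set: {Cairo–Lima, Delhi–Hanoi, Delhi–Seoul, Cairo–Oslo, Hanoi–Oslo}.
Of the listed edges, {Hanoi–Oslo, Delhi–Seoul} are in the MST → 2.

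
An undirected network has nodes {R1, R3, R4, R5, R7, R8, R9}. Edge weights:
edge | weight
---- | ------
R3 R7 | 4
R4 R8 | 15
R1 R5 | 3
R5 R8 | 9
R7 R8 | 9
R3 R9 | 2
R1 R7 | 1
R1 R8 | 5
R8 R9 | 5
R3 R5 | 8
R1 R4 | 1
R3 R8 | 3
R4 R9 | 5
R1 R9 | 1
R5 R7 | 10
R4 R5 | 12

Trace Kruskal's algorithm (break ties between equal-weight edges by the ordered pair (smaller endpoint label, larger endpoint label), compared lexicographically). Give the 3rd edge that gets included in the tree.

R1-R9

Sort edges by weight, then run Kruskal:
R1 R4 (1): add. Components now {R1,R4} {R7} {R8} {R3} {R9} {R5}
R1 R7 (1): add. Components now {R1,R4,R7} {R8} {R3} {R9} {R5}
R1 R9 (1): add. Components now {R1,R4,R7,R9} {R8} {R3} {R5}
R3 R9 (2): add. Components now {R1,R3,R4,R7,R9} {R8} {R5}
R1 R5 (3): add. Components now {R1,R3,R4,R5,R7,R9} {R8}
R3 R8 (3): add. Components now {R1,R3,R4,R5,R7,R8,R9}
The 3rd edge added is R1 R9.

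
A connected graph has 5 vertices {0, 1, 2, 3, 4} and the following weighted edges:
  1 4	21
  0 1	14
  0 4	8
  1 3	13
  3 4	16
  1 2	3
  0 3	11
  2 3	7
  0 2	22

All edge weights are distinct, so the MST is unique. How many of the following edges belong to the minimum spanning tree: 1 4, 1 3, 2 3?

1

Kruskal's algorithm — process edges by increasing weight (ties by edge label):
1 2 (3): add — endpoints in different components.
2 3 (7): add — endpoints in different components.
0 4 (8): add — endpoints in different components.
0 3 (11): add — endpoints in different components.
MST edge set: {1 2, 2 3, 0 4, 0 3}.
Of the listed edges, {2 3} are in the MST → 1.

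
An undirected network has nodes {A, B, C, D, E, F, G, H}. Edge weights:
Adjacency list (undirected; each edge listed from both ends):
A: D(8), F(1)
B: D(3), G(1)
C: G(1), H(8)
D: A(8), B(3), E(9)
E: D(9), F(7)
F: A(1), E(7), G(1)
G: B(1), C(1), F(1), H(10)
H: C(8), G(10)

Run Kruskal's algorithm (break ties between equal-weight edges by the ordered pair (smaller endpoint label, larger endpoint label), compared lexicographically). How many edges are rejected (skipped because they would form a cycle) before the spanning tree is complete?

1

Kruskal: consider edges lightest-first.
A–F (1): add — endpoints in different components.
B–G (1): add — endpoints in different components.
C–G (1): add — endpoints in different components.
F–G (1): add — endpoints in different components.
B–D (3): add — endpoints in different components.
E–F (7): add — endpoints in different components.
A–D (8): skip — A and D already connected.
C–H (8): add — endpoints in different components.
Edges rejected before the tree was complete: 1.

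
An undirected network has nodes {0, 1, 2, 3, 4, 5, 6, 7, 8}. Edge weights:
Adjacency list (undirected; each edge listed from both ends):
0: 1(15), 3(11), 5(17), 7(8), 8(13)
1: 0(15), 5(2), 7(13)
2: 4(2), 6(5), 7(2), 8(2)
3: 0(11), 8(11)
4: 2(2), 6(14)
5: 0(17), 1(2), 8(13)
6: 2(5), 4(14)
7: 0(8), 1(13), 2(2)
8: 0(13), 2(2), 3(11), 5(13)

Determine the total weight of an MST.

Sort edges by weight, then run Kruskal:
1—5 (2): add — endpoints in different components.
2—4 (2): add — endpoints in different components.
2—7 (2): add — endpoints in different components.
2—8 (2): add — endpoints in different components.
2—6 (5): add — endpoints in different components.
0—7 (8): add — endpoints in different components.
0—3 (11): add — endpoints in different components.
3—8 (11): skip — 3 and 8 already connected.
0—8 (13): skip — 0 and 8 already connected.
1—7 (13): add — endpoints in different components.
MST edges: 1—5, 2—4, 2—7, 2—8, 2—6, 0—7, 0—3, 1—7; total weight 2+2+2+2+5+8+11+13 = 45.

45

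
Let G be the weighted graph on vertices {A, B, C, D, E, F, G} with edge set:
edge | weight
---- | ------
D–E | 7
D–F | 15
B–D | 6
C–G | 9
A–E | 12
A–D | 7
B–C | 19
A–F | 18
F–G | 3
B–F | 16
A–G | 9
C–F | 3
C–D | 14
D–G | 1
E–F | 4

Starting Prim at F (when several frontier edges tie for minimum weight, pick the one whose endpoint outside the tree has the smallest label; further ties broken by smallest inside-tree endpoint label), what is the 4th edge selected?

E-F

Prim's algorithm from F:
Step 1: cheapest edge leaving the tree is C–F (3); add C.
Step 2: cheapest edge leaving the tree is F–G (3); add G.
Step 3: cheapest edge leaving the tree is D–G (1); add D.
Step 4: cheapest edge leaving the tree is E–F (4); add E.
Step 5: cheapest edge leaving the tree is B–D (6); add B.
Step 6: cheapest edge leaving the tree is A–D (7); add A.
The 4th edge added is E–F.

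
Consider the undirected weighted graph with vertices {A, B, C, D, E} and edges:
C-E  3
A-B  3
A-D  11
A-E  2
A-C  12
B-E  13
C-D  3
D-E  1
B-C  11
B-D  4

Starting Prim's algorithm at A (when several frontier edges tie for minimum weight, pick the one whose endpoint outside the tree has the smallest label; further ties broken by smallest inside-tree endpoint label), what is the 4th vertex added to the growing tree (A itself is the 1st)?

Prim's algorithm from A:
Step 1: cheapest edge leaving the tree is A-E (2); add E.
Step 2: cheapest edge leaving the tree is D-E (1); add D.
Step 3: cheapest edge leaving the tree is A-B (3); add B.
Step 4: cheapest edge leaving the tree is C-D (3); add C.
Vertex order: A, E, D, B, C. The 4th vertex is B.

B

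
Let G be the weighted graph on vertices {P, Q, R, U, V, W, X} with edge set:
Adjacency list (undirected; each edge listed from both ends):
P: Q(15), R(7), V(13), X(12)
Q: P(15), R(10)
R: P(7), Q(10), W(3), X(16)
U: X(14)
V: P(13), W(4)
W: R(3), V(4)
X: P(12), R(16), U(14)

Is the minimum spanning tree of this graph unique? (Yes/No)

Yes

Kruskal: consider edges lightest-first.
R—W (3): add — endpoints in different components.
V—W (4): add — endpoints in different components.
P—R (7): add — endpoints in different components.
Q—R (10): add — endpoints in different components.
P—X (12): add — endpoints in different components.
P—V (13): skip — P and V already connected.
U—X (14): add — endpoints in different components.
Every non-tree edge has weight strictly greater than the heaviest edge on the tree path between its endpoints, so the MST is unique.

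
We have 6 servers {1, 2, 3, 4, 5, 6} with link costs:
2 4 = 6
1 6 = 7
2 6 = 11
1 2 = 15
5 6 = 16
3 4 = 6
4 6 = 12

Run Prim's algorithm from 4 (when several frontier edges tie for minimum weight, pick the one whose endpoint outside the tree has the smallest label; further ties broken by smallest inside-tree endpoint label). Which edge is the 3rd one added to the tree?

Prim, starting at 4.
Step 1: frontier [2 4 6, 3 4 6, 4 6 12] → take 2 4 (6); add 2.
Step 2: frontier [2 6 11, 1 2 15, 3 4 6, 4 6 12] → take 3 4 (6); add 3.
Step 3: frontier [2 6 11, 1 2 15, 4 6 12] → take 2 6 (11); add 6.
Step 4: frontier [1 2 15, 1 6 7, 5 6 16] → take 1 6 (7); add 1.
Step 5: frontier [5 6 16] → take 5 6 (16); add 5.
The 3rd edge added is 2 6.

2-6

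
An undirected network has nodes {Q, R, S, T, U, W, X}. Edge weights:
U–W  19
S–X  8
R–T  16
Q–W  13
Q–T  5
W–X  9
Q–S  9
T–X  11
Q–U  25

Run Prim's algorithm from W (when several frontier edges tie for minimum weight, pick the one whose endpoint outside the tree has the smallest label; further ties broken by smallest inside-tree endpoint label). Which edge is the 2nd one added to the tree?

Prim, starting at W.
Step 1: cheapest edge leaving the tree is W–X (9); add X.
Step 2: cheapest edge leaving the tree is S–X (8); add S.
Step 3: cheapest edge leaving the tree is Q–S (9); add Q.
Step 4: cheapest edge leaving the tree is Q–T (5); add T.
Step 5: cheapest edge leaving the tree is R–T (16); add R.
Step 6: cheapest edge leaving the tree is U–W (19); add U.
The 2nd edge added is S–X.

S-X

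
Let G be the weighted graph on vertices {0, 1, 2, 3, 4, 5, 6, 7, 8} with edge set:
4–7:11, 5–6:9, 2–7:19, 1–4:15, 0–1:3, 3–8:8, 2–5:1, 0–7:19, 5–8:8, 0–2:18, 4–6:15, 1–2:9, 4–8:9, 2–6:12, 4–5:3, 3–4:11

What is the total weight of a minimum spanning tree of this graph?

52

Prim, starting at 7.
Step 1: cheapest edge leaving the tree is 4–7 (11); add 4.
Step 2: cheapest edge leaving the tree is 4–5 (3); add 5.
Step 3: cheapest edge leaving the tree is 2–5 (1); add 2.
Step 4: cheapest edge leaving the tree is 5–8 (8); add 8.
Step 5: cheapest edge leaving the tree is 3–8 (8); add 3.
Step 6: cheapest edge leaving the tree is 1–2 (9); add 1.
Step 7: cheapest edge leaving the tree is 0–1 (3); add 0.
Step 8: cheapest edge leaving the tree is 5–6 (9); add 6.
MST edges: 4–7, 4–5, 2–5, 5–8, 3–8, 1–2, 0–1, 5–6; total weight 11+3+1+8+8+9+3+9 = 52.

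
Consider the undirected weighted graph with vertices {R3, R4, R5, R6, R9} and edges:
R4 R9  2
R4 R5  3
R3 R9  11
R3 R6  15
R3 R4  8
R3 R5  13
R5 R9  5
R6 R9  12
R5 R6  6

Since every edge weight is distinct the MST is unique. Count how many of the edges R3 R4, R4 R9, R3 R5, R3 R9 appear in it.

Kruskal: consider edges lightest-first.
R4 R9 (2): add — endpoints in different components.
R4 R5 (3): add — endpoints in different components.
R5 R9 (5): skip — R5 and R9 already connected.
R5 R6 (6): add — endpoints in different components.
R3 R4 (8): add — endpoints in different components.
MST edge set: {R4 R9, R4 R5, R5 R6, R3 R4}.
Of the listed edges, {R3 R4, R4 R9} are in the MST → 2.

2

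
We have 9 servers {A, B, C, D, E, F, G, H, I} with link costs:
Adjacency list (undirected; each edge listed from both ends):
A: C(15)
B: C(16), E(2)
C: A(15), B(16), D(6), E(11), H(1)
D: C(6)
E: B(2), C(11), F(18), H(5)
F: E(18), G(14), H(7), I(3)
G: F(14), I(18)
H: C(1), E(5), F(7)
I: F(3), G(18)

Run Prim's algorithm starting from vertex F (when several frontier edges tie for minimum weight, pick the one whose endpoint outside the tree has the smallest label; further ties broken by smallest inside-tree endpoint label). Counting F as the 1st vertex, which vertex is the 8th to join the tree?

Grow the tree from F using Prim:
Step 1: frontier [F—I 3, F—H 7, F—G 14, E—F 18] → take F—I (3); add I.
Step 2: frontier [F—H 7, F—G 14, E—F 18, G—I 18] → take F—H (7); add H.
Step 3: frontier [F—G 14, E—F 18, C—H 1, E—H 5, G—I 18] → take C—H (1); add C.
Step 4: frontier [C—D 6, C—E 11, A—C 15, B—C 16, F—G 14, E—F 18, E—H 5, G—I 18] → take E—H (5); add E.
Step 5: frontier [C—D 6, A—C 15, B—C 16, B—E 2, F—G 14, G—I 18] → take B—E (2); add B.
Step 6: frontier [C—D 6, A—C 15, F—G 14, G—I 18] → take C—D (6); add D.
Step 7: frontier [A—C 15, F—G 14, G—I 18] → take F—G (14); add G.
Step 8: frontier [A—C 15] → take A—C (15); add A.
Vertex order: F, I, H, C, E, B, D, G, A. The 8th vertex is G.

G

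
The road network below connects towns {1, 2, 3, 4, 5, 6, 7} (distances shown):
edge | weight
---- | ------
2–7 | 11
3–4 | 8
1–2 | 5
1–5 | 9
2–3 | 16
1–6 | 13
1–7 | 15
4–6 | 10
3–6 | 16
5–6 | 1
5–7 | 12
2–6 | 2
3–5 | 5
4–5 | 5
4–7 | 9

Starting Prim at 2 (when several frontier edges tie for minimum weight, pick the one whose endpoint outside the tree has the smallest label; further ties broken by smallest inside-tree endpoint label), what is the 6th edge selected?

4-7

Prim, starting at 2.
Step 1: cheapest edge leaving the tree is 2–6 (2); add 6.
Step 2: cheapest edge leaving the tree is 5–6 (1); add 5.
Step 3: cheapest edge leaving the tree is 1–2 (5); add 1.
Step 4: cheapest edge leaving the tree is 3–5 (5); add 3.
Step 5: cheapest edge leaving the tree is 4–5 (5); add 4.
Step 6: cheapest edge leaving the tree is 4–7 (9); add 7.
The 6th edge added is 4–7.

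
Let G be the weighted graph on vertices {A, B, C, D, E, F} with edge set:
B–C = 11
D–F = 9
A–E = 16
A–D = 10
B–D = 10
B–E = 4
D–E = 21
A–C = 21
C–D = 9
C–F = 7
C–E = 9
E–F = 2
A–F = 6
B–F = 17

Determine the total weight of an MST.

28

Kruskal: consider edges lightest-first.
E–F (2): add. Components now {A} {B} {C} {D} {E,F}
B–E (4): add. Components now {A} {B,E,F} {C} {D}
A–F (6): add. Components now {A,B,E,F} {C} {D}
C–F (7): add. Components now {A,B,C,E,F} {D}
C–D (9): add. Components now {A,B,C,D,E,F}
MST edges: E–F, B–E, A–F, C–F, C–D; total weight 2+4+6+7+9 = 28.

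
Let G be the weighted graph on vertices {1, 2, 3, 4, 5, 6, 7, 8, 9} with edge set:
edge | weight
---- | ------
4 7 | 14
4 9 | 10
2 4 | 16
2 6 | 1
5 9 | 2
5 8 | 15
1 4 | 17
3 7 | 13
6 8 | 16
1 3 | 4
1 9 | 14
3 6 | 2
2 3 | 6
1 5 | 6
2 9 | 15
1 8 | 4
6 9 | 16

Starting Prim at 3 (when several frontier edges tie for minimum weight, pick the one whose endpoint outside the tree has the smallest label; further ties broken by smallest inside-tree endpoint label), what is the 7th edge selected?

4-9

Prim's algorithm from 3:
Step 1: cheapest edge leaving the tree is 3 6 (2); add 6.
Step 2: cheapest edge leaving the tree is 2 6 (1); add 2.
Step 3: cheapest edge leaving the tree is 1 3 (4); add 1.
Step 4: cheapest edge leaving the tree is 1 8 (4); add 8.
Step 5: cheapest edge leaving the tree is 1 5 (6); add 5.
Step 6: cheapest edge leaving the tree is 5 9 (2); add 9.
Step 7: cheapest edge leaving the tree is 4 9 (10); add 4.
Step 8: cheapest edge leaving the tree is 3 7 (13); add 7.
The 7th edge added is 4 9.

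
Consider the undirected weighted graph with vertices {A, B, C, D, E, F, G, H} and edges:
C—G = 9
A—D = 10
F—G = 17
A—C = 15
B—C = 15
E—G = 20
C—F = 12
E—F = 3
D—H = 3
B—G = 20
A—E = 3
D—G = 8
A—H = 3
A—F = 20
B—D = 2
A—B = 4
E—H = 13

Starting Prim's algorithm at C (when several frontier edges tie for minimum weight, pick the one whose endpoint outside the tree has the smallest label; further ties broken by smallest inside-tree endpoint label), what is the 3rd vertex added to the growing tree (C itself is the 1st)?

Prim, starting at C.
Step 1: cheapest edge leaving the tree is C—G (9); add G.
Step 2: cheapest edge leaving the tree is D—G (8); add D.
Step 3: cheapest edge leaving the tree is B—D (2); add B.
Step 4: cheapest edge leaving the tree is D—H (3); add H.
Step 5: cheapest edge leaving the tree is A—H (3); add A.
Step 6: cheapest edge leaving the tree is A—E (3); add E.
Step 7: cheapest edge leaving the tree is E—F (3); add F.
Vertex order: C, G, D, B, H, A, E, F. The 3rd vertex is D.

D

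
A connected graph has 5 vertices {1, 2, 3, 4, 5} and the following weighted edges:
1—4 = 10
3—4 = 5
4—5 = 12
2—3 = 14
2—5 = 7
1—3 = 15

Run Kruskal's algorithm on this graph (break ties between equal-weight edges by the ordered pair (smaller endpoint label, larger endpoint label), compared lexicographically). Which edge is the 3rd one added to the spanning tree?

Kruskal: consider edges lightest-first.
3—4 (5): add. Components now {1} {2} {3,4} {5}
2—5 (7): add. Components now {1} {2,5} {3,4}
1—4 (10): add. Components now {1,3,4} {2,5}
4—5 (12): add. Components now {1,2,3,4,5}
The 3rd edge added is 1—4.

1-4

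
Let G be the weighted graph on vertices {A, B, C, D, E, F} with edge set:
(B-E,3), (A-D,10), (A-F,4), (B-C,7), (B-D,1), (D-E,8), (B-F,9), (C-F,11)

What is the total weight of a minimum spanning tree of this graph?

24

Sort edges by weight, then run Kruskal:
B-D (1): add. Components now {A} {B,D} {C} {E} {F}
B-E (3): add. Components now {A} {B,D,E} {C} {F}
A-F (4): add. Components now {A,F} {B,D,E} {C}
B-C (7): add. Components now {A,F} {B,C,D,E}
D-E (8): skip — D and E already connected.
B-F (9): add. Components now {A,B,C,D,E,F}
MST edges: B-D, B-E, A-F, B-C, B-F; total weight 1+3+4+7+9 = 24.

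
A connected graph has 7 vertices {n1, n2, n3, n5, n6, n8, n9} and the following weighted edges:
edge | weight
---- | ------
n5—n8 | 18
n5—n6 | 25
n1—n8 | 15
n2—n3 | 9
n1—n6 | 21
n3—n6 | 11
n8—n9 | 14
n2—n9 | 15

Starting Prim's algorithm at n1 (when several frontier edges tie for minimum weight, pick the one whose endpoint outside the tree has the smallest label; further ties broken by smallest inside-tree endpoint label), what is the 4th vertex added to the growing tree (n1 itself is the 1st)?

n2

Prim, starting at n1.
Step 1: frontier [n1—n8 15, n1—n6 21] → take n1—n8 (15); add n8.
Step 2: frontier [n1—n6 21, n8—n9 14, n5—n8 18] → take n8—n9 (14); add n9.
Step 3: frontier [n1—n6 21, n5—n8 18, n2—n9 15] → take n2—n9 (15); add n2.
Step 4: frontier [n1—n6 21, n2—n3 9, n5—n8 18] → take n2—n3 (9); add n3.
Step 5: frontier [n1—n6 21, n3—n6 11, n5—n8 18] → take n3—n6 (11); add n6.
Step 6: frontier [n5—n6 25, n5—n8 18] → take n5—n8 (18); add n5.
Vertex order: n1, n8, n9, n2, n3, n6, n5. The 4th vertex is n2.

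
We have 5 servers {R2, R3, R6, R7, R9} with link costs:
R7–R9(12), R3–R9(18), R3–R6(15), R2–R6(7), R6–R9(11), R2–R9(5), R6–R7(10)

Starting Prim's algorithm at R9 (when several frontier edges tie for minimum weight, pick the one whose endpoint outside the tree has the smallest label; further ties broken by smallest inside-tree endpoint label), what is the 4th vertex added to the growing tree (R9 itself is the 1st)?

R7

Prim, starting at R9.
Step 1: frontier [R2–R9 5, R6–R9 11, R7–R9 12, R3–R9 18] → take R2–R9 (5); add R2.
Step 2: frontier [R2–R6 7, R6–R9 11, R7–R9 12, R3–R9 18] → take R2–R6 (7); add R6.
Step 3: frontier [R6–R7 10, R3–R6 15, R7–R9 12, R3–R9 18] → take R6–R7 (10); add R7.
Step 4: frontier [R3–R6 15, R3–R9 18] → take R3–R6 (15); add R3.
Vertex order: R9, R2, R6, R7, R3. The 4th vertex is R7.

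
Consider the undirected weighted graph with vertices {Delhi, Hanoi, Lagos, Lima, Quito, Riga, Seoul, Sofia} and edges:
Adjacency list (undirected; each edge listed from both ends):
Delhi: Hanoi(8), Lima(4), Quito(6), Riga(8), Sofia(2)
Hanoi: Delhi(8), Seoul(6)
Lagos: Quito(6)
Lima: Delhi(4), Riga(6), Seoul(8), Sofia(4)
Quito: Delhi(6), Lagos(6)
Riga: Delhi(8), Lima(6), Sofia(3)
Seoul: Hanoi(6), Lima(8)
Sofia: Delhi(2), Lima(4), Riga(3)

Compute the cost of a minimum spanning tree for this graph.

35

Kruskal's algorithm — process edges by increasing weight (ties by edge label):
Delhi-Sofia (2): add — endpoints in different components.
Riga-Sofia (3): add — endpoints in different components.
Delhi-Lima (4): add — endpoints in different components.
Lima-Sofia (4): skip — Lima and Sofia already connected.
Delhi-Quito (6): add — endpoints in different components.
Hanoi-Seoul (6): add — endpoints in different components.
Lagos-Quito (6): add — endpoints in different components.
Lima-Riga (6): skip — Riga and Lima already connected.
Delhi-Hanoi (8): add — endpoints in different components.
MST edges: Delhi-Sofia, Riga-Sofia, Delhi-Lima, Delhi-Quito, Hanoi-Seoul, Lagos-Quito, Delhi-Hanoi; total weight 2+3+4+6+6+6+8 = 35.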